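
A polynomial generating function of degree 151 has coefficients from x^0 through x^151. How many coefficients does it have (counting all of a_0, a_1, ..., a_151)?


A polynomial of degree 151 takes the form a_0 + a_1 x + ... + a_151 x^151.
The number of coefficients is 151 + 1 = 152.

152


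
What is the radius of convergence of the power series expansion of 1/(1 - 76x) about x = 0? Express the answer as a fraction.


Expanding 1/(1 - 76x) = sum_{k>=0} 76^k x^k, the series converges when |76x| < 1, i.e., |x| < 1/76.
So the radius of convergence is 1/76 = 1/76.

1/76


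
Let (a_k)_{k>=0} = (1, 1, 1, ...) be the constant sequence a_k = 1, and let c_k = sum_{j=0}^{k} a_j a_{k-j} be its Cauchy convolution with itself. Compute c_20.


Since a_j = 1 for all j >= 0, the convolution sum becomes
c_k = sum_{j=0}^{k} 1 * 1 = 1 * (k + 1).
Equivalently, the generating function of (a_k) is 1/(1 - x) and its square is 1/(1 - x)^2 = sum_{k>=0} 1(k + 1) x^k.
For k = 20: 1 * 21 = 21.

21


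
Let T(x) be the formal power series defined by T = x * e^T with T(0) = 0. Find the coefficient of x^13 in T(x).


Apply the Lagrange inversion formula: if T = x * phi(T) with phi(t) = e^t, then
[x^n] T = (1/n) [t^(n-1)] phi(t)^n = (1/n) [t^(n-1)] e^(n t) = (1/n) * n^(n-1) / (n-1)! = n^(n-1) / n!.
When c = 1 this is the Cayley count of rooted labeled trees on n vertices, divided by n!.
For n = 13: 13^12 / 13! = 23298085122481/6227020800 = 1792160394037/479001600.

1792160394037/479001600


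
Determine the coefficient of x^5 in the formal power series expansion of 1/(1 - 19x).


The geometric series identity gives 1/(1 - c x) = sum_{k>=0} c^k x^k, so the coefficient of x^k is c^k.
Here c = 19 and k = 5.
Computing: 19^5 = 2476099

2476099


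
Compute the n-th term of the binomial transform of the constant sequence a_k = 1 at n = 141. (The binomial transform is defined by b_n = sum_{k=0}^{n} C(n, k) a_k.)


With a_k = 1 for all k, b_n = sum_{k=0}^{n} C(n, k) = 2^n by the binomial theorem.
For n = 141: 2^141 = 2787593149816327892691964784081045188247552.

2787593149816327892691964784081045188247552


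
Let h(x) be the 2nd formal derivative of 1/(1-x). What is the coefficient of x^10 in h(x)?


Differentiating 2 times: d^2/dx^2 [1/(1-x)] = 2!/(1-x)^3.
The expansion 1/(1-x)^3 = sum_{k>=0} C(k+2, 2) x^k, so the coefficient of x^n in 2!/(1-x)^3 is 2! * C(n+2, 2).
For n = 10: 2 * C(12, 2) = 2 * 66 = 132

132


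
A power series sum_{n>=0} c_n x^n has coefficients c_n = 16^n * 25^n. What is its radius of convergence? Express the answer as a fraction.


By the root test (Cauchy-Hadamard), the radius is R = 1 / limsup_n |c_n|^(1/n).
Here |c_n|^(1/n) = (16^n * 25^n)^(1/n) = 16 * 25 = 400 for all n.
So R = 1/400 = 1/400.

1/400


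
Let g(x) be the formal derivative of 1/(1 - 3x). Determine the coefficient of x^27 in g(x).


Differentiate termwise: d/dx sum_{k>=0} 3^k x^k = sum_{k>=1} k 3^k x^(k-1) = sum_{j>=0} (j+1) 3^(j+1) x^j.
Equivalently, d/dx [1/(1 - 3x)] = 3/(1 - 3x)^2.
For j = 27: 28 * 3^28 = 28 * 22876792454961 = 640550188738908.

640550188738908


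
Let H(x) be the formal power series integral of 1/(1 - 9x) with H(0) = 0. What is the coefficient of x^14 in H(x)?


1/(1 - 9x) = sum_{k>=0} 9^k x^k. Integrating termwise with H(0) = 0:
H(x) = sum_{k>=0} 9^k x^(k+1) / (k+1) = sum_{m>=1} 9^(m-1) x^m / m.
For m = 14: 9^13/14 = 2541865828329/14 = 2541865828329/14.

2541865828329/14


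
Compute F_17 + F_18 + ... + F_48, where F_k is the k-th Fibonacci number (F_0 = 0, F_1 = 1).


Use the identity sum_{k=0}^{N} F_k = F_{N+2} - 1 (which follows from F_{k+2} - F_{k+1} = F_k). Then
sum_{k=17}^{48} F_k = (F_{50} - 1) - (F_{18} - 1) = F_{50} - F_{18}.
Computing: F_{50} = 12586269025, F_{18} = 2584, so
Sum = 12586269025 - 2584 = 12586266441.

12586266441


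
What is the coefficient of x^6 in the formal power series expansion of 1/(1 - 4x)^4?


The general identity 1/(1 - c x)^r = sum_{k>=0} c^k C(k + r - 1, r - 1) x^k follows by substituting y = c x into 1/(1 - y)^r = sum_{k>=0} C(k + r - 1, r - 1) y^k.
For c = 4, r = 4, k = 6:
4^6 * C(9, 3) = 4096 * 84 = 344064.

344064


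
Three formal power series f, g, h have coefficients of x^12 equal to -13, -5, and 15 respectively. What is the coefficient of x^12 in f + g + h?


Series addition is componentwise:
-13 + -5 + 15
= -3

-3


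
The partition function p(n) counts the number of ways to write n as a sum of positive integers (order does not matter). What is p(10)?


Using the generating function prod_{k>=1} 1/(1-x^k), we compute p(10).
By dynamic programming over parts 1 through 10:
p(10) = 42

42


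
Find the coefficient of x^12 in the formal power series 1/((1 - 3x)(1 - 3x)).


By partial fractions or Cauchy convolution:
The coefficient equals sum_{k=0}^{12} 3^k * 3^(12-k).
= 6908733

6908733


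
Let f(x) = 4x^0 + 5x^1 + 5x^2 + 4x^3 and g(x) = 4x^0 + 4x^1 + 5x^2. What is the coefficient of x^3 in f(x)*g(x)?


Cauchy product at x^3:
5*5 + 5*4 + 4*4
= 61

61


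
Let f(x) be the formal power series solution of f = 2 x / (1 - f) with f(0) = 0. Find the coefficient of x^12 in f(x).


Apply Lagrange inversion: f = 2 x * phi(f) with phi(t) = 1/(1 - t), so
[x^n] f = 2^n * (1/n) [t^(n-1)] phi(t)^n = 2^n * (1/n) [t^(n-1)] (1 - t)^(-n) = 2^n * (1/n) C(2n - 2, n - 1) = 2^n * C_{n-1}.
For n = 12: C_11 = C(22, 11) / 12 = 705432/12 = 58786.
With the 2^12 = 4096 factor, the coefficient is 4096 * 58786 = 240787456.

240787456


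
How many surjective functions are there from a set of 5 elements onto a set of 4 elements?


By inclusion-exclusion on which target elements are missed, the number of surjections from an n-set onto a k-set is
surj(n, k) = sum_{j=0}^{k} (-1)^j C(k, j) (k - j)^n.
Equivalently surj(n, k) = k! * S(n, k), where S(n, k) is the Stirling number of the second kind.
For n = 5, k = 4:
S(5, 4) = 10, so
surj = 4! * 10 = 24 * 10 = 240.

240


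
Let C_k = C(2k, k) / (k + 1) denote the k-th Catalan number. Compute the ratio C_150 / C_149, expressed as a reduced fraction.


Using C_k = (2k)! / (k! (k+1)!), the ratio C_{k+1}/C_k simplifies to
C_{k+1}/C_k = [(2k+2)! / ((k+1)! (k+2)!)] * [k! (k+1)! / (2k)!]
 = (2k+2)(2k+1) / ((k+1)(k+2)) = 2(2k+1) / (k+2).
For k = 149: 2(2*149 + 1) / (149 + 2) = 598/151 = 598/151.

598/151


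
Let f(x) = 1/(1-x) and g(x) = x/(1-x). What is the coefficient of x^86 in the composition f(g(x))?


First simplify the composition: f(g(x)) = 1/(1 - x/(1-x)) = (1-x)/((1-x) - x) = (1-x)/(1-2x).
Now extract the coefficient. Write (1-x)/(1-2x) = 1/(1-2x) - x/(1-2x).
The coefficient of x^n in 1/(1-2x) is 2^n, and in x/(1-2x) is 2^(n-1) (for n >= 1).
So the coefficient of x^86 is 2^86 - 2^85 = 77371252455336267181195264 - 38685626227668133590597632 = 38685626227668133590597632.

38685626227668133590597632


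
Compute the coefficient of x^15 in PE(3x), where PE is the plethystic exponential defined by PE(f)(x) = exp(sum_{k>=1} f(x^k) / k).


With f(x) = 3x, the exponent is sum_{k>=1} 3 x^k / k = 3 * (-ln(1 - x)). Exponentiating:
PE(3x) = exp(-3 ln(1 - x)) = 1/(1 - x)^3.
By the negative binomial expansion, [x^n] 1/(1 - x)^3 = C(n + 2, 2).
For n = 15: C(17, 2) = 136.

136


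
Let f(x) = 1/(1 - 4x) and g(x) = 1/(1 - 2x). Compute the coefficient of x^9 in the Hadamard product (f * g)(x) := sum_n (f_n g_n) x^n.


f has coefficients f_k = 4^k and g has coefficients g_k = 2^k, so the Hadamard product has coefficient (f*g)_k = 4^k * 2^k = 8^k.
For k = 9: 8^9 = 134217728.

134217728


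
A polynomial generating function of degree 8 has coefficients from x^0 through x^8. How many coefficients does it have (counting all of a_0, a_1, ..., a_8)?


A polynomial of degree 8 takes the form a_0 + a_1 x + ... + a_8 x^8.
The number of coefficients is 8 + 1 = 9.

9


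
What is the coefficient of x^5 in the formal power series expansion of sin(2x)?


The Maclaurin series is sin(t) = sum_{k>=0} (-1)^k t^(2k+1) / (2k+1)!, so substituting t = 2x, only odd powers of x are nonzero, with coefficient of x^(2k+1) equal to (-1)^k 2^(2k+1) / (2k+1)!.
Write 5 = 2*2 + 1, giving the coefficient (-1)^2 * 2^5 / 5! = 32/120 = 4/15.

4/15


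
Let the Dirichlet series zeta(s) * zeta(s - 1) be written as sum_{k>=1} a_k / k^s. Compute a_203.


Convolution gives a_k = sum_{d | k} d * 1 = sum_{d | k} d = sigma(k), the sum of positive divisors of k.
For k = 203, the divisors are 1, 7, 29, 203, so
sigma(203) = 1 + 7 + 29 + 203 = 240.

240


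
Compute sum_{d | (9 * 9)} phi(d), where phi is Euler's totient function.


First, 9 * 9 = 81. One classical identity is sum_{d | n} phi(d) = n (each k in [1, n] has a unique gcd with n, and among the k's with gcd(k, n) = n/d there are phi(d) of them). So the sum equals 81. We also verify directly:
Divisors of 81: 1, 3, 9, 27, 81.
phi values: 1, 2, 6, 18, 54.
Sum = 81.

81


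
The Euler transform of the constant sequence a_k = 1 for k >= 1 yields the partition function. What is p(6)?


The Euler transform converts the sequence a_k = 1 into the number of integer partitions.
Using the recurrence or dynamic programming:
p(6) = 11

11


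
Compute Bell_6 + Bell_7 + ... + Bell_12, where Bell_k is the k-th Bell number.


Recall Bell_k counts set partitions of a k-set (with Bell_0 = 1 by convention).
Bell_6 through Bell_12: 203, 877, 4140, 21147, 115975, 678570, 4213597
Sum = 203 + 877 + 4140 + 21147 + 115975 + 678570 + 4213597 = 5034509.

5034509


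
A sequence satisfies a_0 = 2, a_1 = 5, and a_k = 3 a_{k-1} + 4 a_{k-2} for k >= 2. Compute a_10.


The characteristic equation is t^2 - 3 t - 4 = 0, with roots r_1 = 4 and r_2 = -1 (so c_1 = r_1 + r_2, c_2 = -r_1 r_2 as required).
One can use the closed form a_n = A r_1^n + B r_2^n, but direct iteration is more reliable:
a_0 = 2, a_1 = 5, a_2 = 23, a_3 = 89, a_4 = 359, a_5 = 1433, a_6 = 5735, a_7 = 22937, a_8 = 91751, a_9 = 367001, a_10 = 1468007.
So a_10 = 1468007.

1468007


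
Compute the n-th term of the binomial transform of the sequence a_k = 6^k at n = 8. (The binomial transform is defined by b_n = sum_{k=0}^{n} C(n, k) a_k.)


With a_k = 6^k, b_n = sum_{k=0}^{n} C(n, k) 6^k = (1 + 6)^n by the binomial theorem.
For n = 8: (1 + 6)^8 = 7^8 = 5764801.

5764801


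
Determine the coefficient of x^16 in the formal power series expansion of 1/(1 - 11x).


The geometric series identity gives 1/(1 - c x) = sum_{k>=0} c^k x^k, so the coefficient of x^k is c^k.
Here c = 11 and k = 16.
Computing: 11^16 = 45949729863572161

45949729863572161


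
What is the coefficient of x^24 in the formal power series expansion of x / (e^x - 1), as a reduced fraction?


The exponential generating function for Bernoulli numbers is
x / (e^x - 1) = sum_{k>=0} B_k x^k / k!.
So the coefficient of x^24 in x / (e^x - 1) is B_24 / 24!.
Computing: B_24 = -236364091/2730, 24! = 620448401733239439360000, giving
-236364091/2730 / 620448401733239439360000 = -236364091/1693824136731743669452800000.

-236364091/1693824136731743669452800000


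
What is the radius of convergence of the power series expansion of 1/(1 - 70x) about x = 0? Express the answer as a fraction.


Expanding 1/(1 - 70x) = sum_{k>=0} 70^k x^k, the series converges when |70x| < 1, i.e., |x| < 1/70.
So the radius of convergence is 1/70 = 1/70.

1/70


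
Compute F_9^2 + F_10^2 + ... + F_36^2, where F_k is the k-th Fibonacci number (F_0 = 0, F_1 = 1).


There is a standard identity sum_{k=0}^{N} F_k^2 = F_N * F_{N+1} (proved inductively from the telescoping relation F_k^2 = F_k F_{k+1} - F_{k-1} F_k). Then
sum_{k=9}^{36} F_k^2 = F_36 F_37 - F_8 F_9.
Computing: F_36 = 14930352, F_37 = 24157817, F_8 = 21, F_9 = 34.
Sum = 14930352 * 24157817 - 21 * 34 = 360684711360870.

360684711360870


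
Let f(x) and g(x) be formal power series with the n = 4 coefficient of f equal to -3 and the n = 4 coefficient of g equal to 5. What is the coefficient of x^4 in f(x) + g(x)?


Addition of formal power series is termwise.
The coefficient of x^4 in f + g = -3 + 5
= 2

2


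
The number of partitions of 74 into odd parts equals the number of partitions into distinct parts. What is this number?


Computing partitions of 74 into odd parts (1, 3, 5, ...):
Using the generating function prod_{k>=0} 1/(1-x^(2k+1)),
the count is 44046

44046


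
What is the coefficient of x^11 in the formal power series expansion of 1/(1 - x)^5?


The expansion 1/(1 - x)^r = sum_{k>=0} C(k + r - 1, r - 1) x^k follows from the multiset / negative-binomial theorem (or from repeated differentiation of the geometric series).
For r = 5 and k = 11:
C(15, 4) = 1307674368000 / (24 * 39916800) = 1365.

1365


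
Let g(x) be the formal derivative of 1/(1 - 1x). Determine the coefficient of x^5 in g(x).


Differentiate termwise: d/dx sum_{k>=0} 1^k x^k = sum_{k>=1} k 1^k x^(k-1) = sum_{j>=0} (j+1) 1^(j+1) x^j.
Equivalently, d/dx [1/(1 - 1x)] = 1/(1 - 1x)^2.
For j = 5: 6 * 1^6 = 6 * 1 = 6.

6


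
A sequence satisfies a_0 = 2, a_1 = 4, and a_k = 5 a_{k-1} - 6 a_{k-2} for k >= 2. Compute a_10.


The characteristic equation is t^2 - 5 t + 6 = 0, with roots r_1 = 2 and r_2 = 3 (so c_1 = r_1 + r_2, c_2 = -r_1 r_2 as required).
One can use the closed form a_n = A r_1^n + B r_2^n, but direct iteration is more reliable:
a_0 = 2, a_1 = 4, a_2 = 8, a_3 = 16, a_4 = 32, a_5 = 64, a_6 = 128, a_7 = 256, a_8 = 512, a_9 = 1024, a_10 = 2048.
So a_10 = 2048.

2048


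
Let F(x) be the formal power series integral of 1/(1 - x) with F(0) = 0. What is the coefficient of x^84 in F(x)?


1/(1 - x) = sum_{k>=0} x^k. Integrating termwise and using F(0) = 0 gives
F(x) = sum_{k>=0} x^(k+1) / (k+1) = sum_{m>=1} x^m / m = -ln(1 - x).
So the coefficient of x^84 is 1/84 = 1/84.

1/84


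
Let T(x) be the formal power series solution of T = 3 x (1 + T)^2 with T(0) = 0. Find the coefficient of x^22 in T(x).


Apply the Lagrange inversion formula: if T = 3 x * phi(T) with phi(t) = (1 + t)^2, then [x^n] T = 3^n * (1/n) [t^(n-1)] phi(t)^n = 3^n * (1/n) [t^(n-1)] (1 + t)^(2n) = 3^n * (1/n) C(2n, n-1).
Using the identity C(2n, n-1) = C(2n, n) * n / (n+1), the unscaled factor equals C(2n, n) / (n+1) = C_n, the n-th Catalan number.
For n = 22: C_22 = C(44, 22) / 23 = 2104098963720/23 = 91482563640.
With the 3^22 = 31381059609 factor, the coefficient is 31381059609 * 91482563640 = 2870819782770976016760.

2870819782770976016760


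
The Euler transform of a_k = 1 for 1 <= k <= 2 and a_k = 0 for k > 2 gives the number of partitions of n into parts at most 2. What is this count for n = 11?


Partitions of 11 into parts at most 2:
Using generating function (1-x)^(-1)(1-x^2)^(-1),
the coefficient of x^11 = 6

6


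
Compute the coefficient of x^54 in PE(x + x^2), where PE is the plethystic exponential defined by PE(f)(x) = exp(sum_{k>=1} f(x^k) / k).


With f(x) = x + x^2, the exponent is sum_{k>=1} (x^k + x^(2k)) / k = -ln(1 - x) - ln(1 - x^2). Exponentiating:
PE(x + x^2) = 1 / ((1 - x)(1 - x^2)).
This is the generating function for partitions of n into parts of size 1 or 2. The number of 2's can be any j in 0..27, and the rest are 1's, so
[x^54] = floor(54/2) + 1 = 28.

28


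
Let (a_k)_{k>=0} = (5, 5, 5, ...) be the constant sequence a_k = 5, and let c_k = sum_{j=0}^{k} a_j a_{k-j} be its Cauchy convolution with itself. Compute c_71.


Since a_j = 5 for all j >= 0, the convolution sum becomes
c_k = sum_{j=0}^{k} 5 * 5 = 25 * (k + 1).
Equivalently, the generating function of (a_k) is 5/(1 - x) and its square is 25/(1 - x)^2 = sum_{k>=0} 25(k + 1) x^k.
For k = 71: 25 * 72 = 1800.

1800


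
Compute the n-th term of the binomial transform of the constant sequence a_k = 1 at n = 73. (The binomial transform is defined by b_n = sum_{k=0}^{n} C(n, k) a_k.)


With a_k = 1 for all k, b_n = sum_{k=0}^{n} C(n, k) = 2^n by the binomial theorem.
For n = 73: 2^73 = 9444732965739290427392.

9444732965739290427392


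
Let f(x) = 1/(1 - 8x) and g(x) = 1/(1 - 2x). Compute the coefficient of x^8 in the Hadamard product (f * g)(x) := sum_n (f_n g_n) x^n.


f has coefficients f_k = 8^k and g has coefficients g_k = 2^k, so the Hadamard product has coefficient (f*g)_k = 8^k * 2^k = 16^k.
For k = 8: 16^8 = 4294967296.

4294967296


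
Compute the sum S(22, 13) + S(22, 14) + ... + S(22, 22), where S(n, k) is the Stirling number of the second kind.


By definition, S(n, k) counts partitions of an n-set into exactly k nonempty blocks.
Computing row n = 22 for k = 13..22:
S(22, k): 22496861868481, 3295165281331, 345615943200, 26046574004, 1404142047, 53374629, 1389850, 23485, 231, 1
Sum = 26165148597259.

26165148597259


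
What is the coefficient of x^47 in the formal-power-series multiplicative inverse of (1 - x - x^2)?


Let the inverse be f(x) = sum_{k>=0} a_k x^k. From f(x) * (1 - x - x^2) = 1 and matching coefficients:
 x^0: a_0 = 1.
 x^1: a_1 - a_0 = 0, so a_1 = 1.
 x^k (k >= 2): a_k - a_{k-1} - a_{k-2} = 0, i.e. a_k = a_{k-1} + a_{k-2}.
This is the Fibonacci-type recurrence shifted so that a_0 = a_1 = 1.
Iterating: a_0=1, a_1=1, a_2=2, a_3=3, a_4=5, a_5=8, a_6=13, a_7=21, a_8=34, a_9=55, ...
a_47 = 4807526976.

4807526976


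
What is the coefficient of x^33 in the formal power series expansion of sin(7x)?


The Maclaurin series is sin(t) = sum_{k>=0} (-1)^k t^(2k+1) / (2k+1)!, so substituting t = 7x, only odd powers of x are nonzero, with coefficient of x^(2k+1) equal to (-1)^k 7^(2k+1) / (2k+1)!.
Write 33 = 2*16 + 1, giving the coefficient (-1)^16 * 7^33 / 33! = 7730993719707444524137094407/8683317618811886495518194401280000000 = 3219905755813179726837607/3616542115290248436284129280000000.

3219905755813179726837607/3616542115290248436284129280000000


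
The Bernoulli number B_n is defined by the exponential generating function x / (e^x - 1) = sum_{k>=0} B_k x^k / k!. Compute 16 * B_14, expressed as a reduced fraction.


Bernoulli numbers can also be computed recursively via B_0 = 1 and sum_{j=0}^{m} C(m+1, j) B_j = 0 for m >= 1. Odd-index Bernoulli numbers vanish for k >= 3.
Computing B_14 = 7/6, so 16 * B_14 = 16 * 7/6 = 56/3.

56/3


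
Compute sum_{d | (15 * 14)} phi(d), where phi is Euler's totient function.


First, 15 * 14 = 210. One classical identity is sum_{d | n} phi(d) = n (each k in [1, n] has a unique gcd with n, and among the k's with gcd(k, n) = n/d there are phi(d) of them). So the sum equals 210. We also verify directly:
Divisors of 210: 1, 2, 3, 5, 6, 7, 10, 14, 15, 21, 30, 35, 42, 70, 105, 210.
phi values: 1, 1, 2, 4, 2, 6, 4, 6, 8, 12, 8, 24, 12, 24, 48, 48.
Sum = 210.

210


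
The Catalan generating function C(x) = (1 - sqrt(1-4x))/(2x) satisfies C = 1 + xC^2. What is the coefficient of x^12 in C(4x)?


Substituting x -> 4x scales the n-th coefficient by 4^n, so [x^12] C(4x) = 4^12 * C_12.
C_12 = C(2*12, 12)/(13) = 2704156/13 = 208012.
So 4^12 * 208012 = 16777216 * 208012 = 3489862254592.

3489862254592


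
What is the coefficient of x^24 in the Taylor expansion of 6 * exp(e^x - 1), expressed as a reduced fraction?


exp(e^x - 1) = sum_{k>=0} Bell_k x^k / k!, where Bell_k is the k-th Bell number.
So the coefficient of x^24 is 6 * Bell_24 / 24!.
Computing: Bell_24 = 445958869294805289 and 24! = 620448401733239439360000, giving
6 * 445958869294805289/620448401733239439360000 = 148652956431601763/34469355651846635520000.

148652956431601763/34469355651846635520000


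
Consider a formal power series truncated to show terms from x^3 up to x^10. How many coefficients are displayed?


From x^3 to x^10 inclusive, the count is 10 - 3 + 1 = 8.

8


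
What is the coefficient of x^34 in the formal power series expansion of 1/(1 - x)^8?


The negative binomial / multiset identity is
1/(1 - x)^r = sum_{k>=0} C(k + r - 1, r - 1) x^k.
Here r = 8 and k = 34, so the coefficient is
C(34 + 7, 7) = C(41, 7)
= 22481940

22481940


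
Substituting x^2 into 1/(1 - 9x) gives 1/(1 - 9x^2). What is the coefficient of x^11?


Since 1/(1 - 9x^2) only has even powers of x,
the coefficient of x^11 (odd) is 0.

0


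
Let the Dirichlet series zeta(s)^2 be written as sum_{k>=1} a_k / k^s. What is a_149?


The Dirichlet convolution of the constant function 1 with itself gives (1 * 1)(k) = sum_{d | k} 1 = d(k), the number of positive divisors of k.
Since zeta(s) = sum_{k>=1} 1/k^s, we have zeta(s)^2 = sum_{k>=1} d(k)/k^s, so a_k = d(k).
For k = 149: the divisors are 1, 149.
Count = 2.

2


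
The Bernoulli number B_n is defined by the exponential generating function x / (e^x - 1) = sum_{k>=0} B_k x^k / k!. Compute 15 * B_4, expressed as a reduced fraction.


Bernoulli numbers can also be computed recursively via B_0 = 1 and sum_{j=0}^{m} C(m+1, j) B_j = 0 for m >= 1. Odd-index Bernoulli numbers vanish for k >= 3.
Computing B_4 = -1/30, so 15 * B_4 = 15 * -1/30 = -1/2.

-1/2


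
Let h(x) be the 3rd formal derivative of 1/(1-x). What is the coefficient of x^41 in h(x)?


Differentiating 3 times: d^3/dx^3 [1/(1-x)] = 3!/(1-x)^4.
The expansion 1/(1-x)^4 = sum_{k>=0} C(k+3, 3) x^k, so the coefficient of x^n in 3!/(1-x)^4 is 3! * C(n+3, 3).
For n = 41: 6 * C(44, 3) = 6 * 13244 = 79464

79464


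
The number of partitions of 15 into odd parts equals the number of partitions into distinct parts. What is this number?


Computing partitions of 15 into odd parts (1, 3, 5, ...):
Using the generating function prod_{k>=0} 1/(1-x^(2k+1)),
the count is 27

27


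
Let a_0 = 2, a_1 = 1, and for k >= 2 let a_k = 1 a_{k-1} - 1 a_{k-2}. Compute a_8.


Iterating the recurrence forward:
a_0 = 2
a_1 = 1
a_2 = 1*1 - 1*2 = -1
a_3 = 1*-1 - 1*1 = -2
a_4 = 1*-2 - 1*-1 = -1
a_5 = 1*-1 - 1*-2 = 1
a_6 = 1*1 - 1*-1 = 2
a_7 = 1*2 - 1*1 = 1
a_8 = 1*1 - 1*2 = -1
So a_8 = -1.

-1


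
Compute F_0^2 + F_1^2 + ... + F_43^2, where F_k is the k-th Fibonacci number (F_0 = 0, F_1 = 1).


There is a standard identity sum_{k=0}^{N} F_k^2 = F_N * F_{N+1} (proved inductively from the telescoping relation F_k^2 = F_k F_{k+1} - F_{k-1} F_k). Then
sum_{k=0}^{43} F_k^2 = F_43 F_44 - F_0 F_0.
Computing: F_43 = 433494437, F_44 = 701408733.
Sum = 433494437 * 701408733 = 304056783818718321.

304056783818718321


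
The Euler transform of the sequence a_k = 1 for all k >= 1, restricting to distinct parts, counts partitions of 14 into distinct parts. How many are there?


Partitions of 14 into distinct parts can be computed via generating function.
Product (1+x)(1+x^2)(1+x^3)...
The coefficient of x^14 = 22

22


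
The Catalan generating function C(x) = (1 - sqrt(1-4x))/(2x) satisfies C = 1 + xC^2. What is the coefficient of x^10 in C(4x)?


Substituting x -> 4x scales the n-th coefficient by 4^n, so [x^10] C(4x) = 4^10 * C_10.
C_10 = C(2*10, 10)/(11) = 184756/11 = 16796.
So 4^10 * 16796 = 1048576 * 16796 = 17611882496.

17611882496


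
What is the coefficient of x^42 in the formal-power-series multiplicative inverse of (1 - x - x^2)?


Let the inverse be f(x) = sum_{k>=0} a_k x^k. From f(x) * (1 - x - x^2) = 1 and matching coefficients:
 x^0: a_0 = 1.
 x^1: a_1 - a_0 = 0, so a_1 = 1.
 x^k (k >= 2): a_k - a_{k-1} - a_{k-2} = 0, i.e. a_k = a_{k-1} + a_{k-2}.
This is the Fibonacci-type recurrence shifted so that a_0 = a_1 = 1.
Iterating: a_0=1, a_1=1, a_2=2, a_3=3, a_4=5, a_5=8, a_6=13, a_7=21, a_8=34, a_9=55, ...
a_42 = 433494437.

433494437


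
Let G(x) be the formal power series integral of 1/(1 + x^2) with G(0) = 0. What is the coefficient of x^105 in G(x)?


1/(1 + x^2) = sum_{j>=0} (-1)^j x^(2j). Integrating termwise with G(0) = 0:
G(x) = sum_{j>=0} (-1)^j x^(2j+1) / (2j+1) = arctan(x).
Only odd powers are nonzero. For x^105 write 105 = 2*52 + 1, giving
(-1)^52 / 105 = 1/105 = 1/105.

1/105


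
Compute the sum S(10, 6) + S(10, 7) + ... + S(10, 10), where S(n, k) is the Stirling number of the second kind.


By definition, S(n, k) counts partitions of an n-set into exactly k nonempty blocks.
Computing row n = 10 for k = 6..10:
S(10, k): 22827, 5880, 750, 45, 1
Sum = 29503.

29503


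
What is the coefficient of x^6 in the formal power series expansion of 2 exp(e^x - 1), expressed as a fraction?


exp(e^x - 1) is the exponential generating function for the Bell numbers Bell_k: exp(e^x - 1) = sum_{k>=0} Bell_k x^k / k!.
So the coefficient of x^6 in 2 exp(e^x - 1) is 2 Bell_6 / 6!.
Computing: Bell_6 = 203 and 6! = 720, giving
2 * 203/720 = 203/360.

203/360


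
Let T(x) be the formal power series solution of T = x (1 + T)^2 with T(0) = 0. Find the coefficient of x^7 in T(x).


Apply the Lagrange inversion formula: if T = x * phi(T) with phi(t) = (1 + t)^2, then [x^n] T = (1/n) [t^(n-1)] phi(t)^n = (1/n) [t^(n-1)] (1 + t)^(2n) = (1/n) C(2n, n-1).
Using the identity C(2n, n-1) = C(2n, n) * n / (n+1), the unscaled factor equals C(2n, n) / (n+1) = C_n, the n-th Catalan number.
For n = 7: C_7 = C(14, 7) / 8 = 3432/8 = 429 = 429.

429


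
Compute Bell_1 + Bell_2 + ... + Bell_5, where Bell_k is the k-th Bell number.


Recall Bell_k counts set partitions of a k-set (with Bell_0 = 1 by convention).
Bell_1 through Bell_5: 1, 2, 5, 15, 52
Sum = 1 + 2 + 5 + 15 + 52 = 75.

75


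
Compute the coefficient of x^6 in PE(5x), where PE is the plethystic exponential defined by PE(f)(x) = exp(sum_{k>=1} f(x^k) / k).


With f(x) = 5x, the exponent is sum_{k>=1} 5 x^k / k = 5 * (-ln(1 - x)). Exponentiating:
PE(5x) = exp(-5 ln(1 - x)) = 1/(1 - x)^5.
By the negative binomial expansion, [x^n] 1/(1 - x)^5 = C(n + 4, 4).
For n = 6: C(10, 4) = 210.

210


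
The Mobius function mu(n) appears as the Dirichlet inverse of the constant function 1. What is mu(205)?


205 = 5 * 41 (all distinct primes).
mu(205) = (-1)^2 = 1

1


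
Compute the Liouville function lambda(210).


The Liouville function is lambda(k) = (-1)^Omega(k), where Omega(k) counts the prime factors of k with multiplicity.
Factoring: 210 = 2 * 3 * 5 * 7, so Omega(210) = 4.
lambda(210) = (-1)^4 = 1.

1


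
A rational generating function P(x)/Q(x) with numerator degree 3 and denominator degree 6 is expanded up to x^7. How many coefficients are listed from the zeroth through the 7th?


Expanding up to x^7 gives the coefficients for x^0, x^1, ..., x^7.
That is 7 + 1 = 8 coefficients in total.

8


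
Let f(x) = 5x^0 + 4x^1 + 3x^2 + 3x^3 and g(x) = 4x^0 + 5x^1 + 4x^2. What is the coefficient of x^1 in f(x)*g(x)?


Cauchy product at x^1:
5*5 + 4*4
= 41

41


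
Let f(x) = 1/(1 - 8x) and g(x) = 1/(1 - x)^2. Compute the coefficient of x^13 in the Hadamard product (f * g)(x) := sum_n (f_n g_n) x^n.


f has coefficients f_k = 8^k. For g = 1/(1 - x)^2 the coefficient is g_k = C(k + 1, 1) = k + 1. The Hadamard coefficient is (f * g)_k = 8^k * (k + 1).
For k = 13: 8^13 * 14 = 549755813888 * 14 = 7696581394432.

7696581394432


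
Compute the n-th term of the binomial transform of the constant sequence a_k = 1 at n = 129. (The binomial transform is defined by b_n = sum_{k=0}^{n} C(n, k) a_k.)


With a_k = 1 for all k, b_n = sum_{k=0}^{n} C(n, k) = 2^n by the binomial theorem.
For n = 129: 2^129 = 680564733841876926926749214863536422912.

680564733841876926926749214863536422912


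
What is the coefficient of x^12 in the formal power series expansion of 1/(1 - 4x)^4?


The general identity 1/(1 - c x)^r = sum_{k>=0} c^k C(k + r - 1, r - 1) x^k follows by substituting y = c x into 1/(1 - y)^r = sum_{k>=0} C(k + r - 1, r - 1) y^k.
For c = 4, r = 4, k = 12:
4^12 * C(15, 3) = 16777216 * 455 = 7633633280.

7633633280


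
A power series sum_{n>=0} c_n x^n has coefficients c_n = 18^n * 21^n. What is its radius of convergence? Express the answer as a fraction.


By the root test (Cauchy-Hadamard), the radius is R = 1 / limsup_n |c_n|^(1/n).
Here |c_n|^(1/n) = (18^n * 21^n)^(1/n) = 18 * 21 = 378 for all n.
So R = 1/378 = 1/378.

1/378


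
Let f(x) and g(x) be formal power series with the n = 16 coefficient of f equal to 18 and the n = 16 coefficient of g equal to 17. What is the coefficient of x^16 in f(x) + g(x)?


Addition of formal power series is termwise.
The coefficient of x^16 in f + g = 18 + 17
= 35

35


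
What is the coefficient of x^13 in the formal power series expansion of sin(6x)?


The Maclaurin series is sin(t) = sum_{k>=0} (-1)^k t^(2k+1) / (2k+1)!, so substituting t = 6x, only odd powers of x are nonzero, with coefficient of x^(2k+1) equal to (-1)^k 6^(2k+1) / (2k+1)!.
Write 13 = 2*6 + 1, giving the coefficient (-1)^6 * 6^13 / 13! = 13060694016/6227020800 = 52488/25025.

52488/25025


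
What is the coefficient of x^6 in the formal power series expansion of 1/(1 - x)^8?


The negative binomial / multiset identity is
1/(1 - x)^r = sum_{k>=0} C(k + r - 1, r - 1) x^k.
Here r = 8 and k = 6, so the coefficient is
C(6 + 7, 7) = C(13, 7)
= 1716

1716


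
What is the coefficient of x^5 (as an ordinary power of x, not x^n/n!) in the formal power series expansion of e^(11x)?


The exponential series is e^y = sum_{k>=0} y^k / k!. Substituting y = 11x gives
e^(11x) = sum_{k>=0} 11^k x^k / k!.
So the coefficient of x^n is a^n/n! with a = 11, n = 5:
11^5 / 5! = 161051/120 = 161051/120

161051/120


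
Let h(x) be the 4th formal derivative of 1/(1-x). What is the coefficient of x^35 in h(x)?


Differentiating 4 times: d^4/dx^4 [1/(1-x)] = 4!/(1-x)^5.
The expansion 1/(1-x)^5 = sum_{k>=0} C(k+4, 4) x^k, so the coefficient of x^n in 4!/(1-x)^5 is 4! * C(n+4, 4).
For n = 35: 24 * C(39, 4) = 24 * 82251 = 1974024

1974024


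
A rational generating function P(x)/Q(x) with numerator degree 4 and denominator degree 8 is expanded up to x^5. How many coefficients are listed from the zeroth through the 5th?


Expanding up to x^5 gives the coefficients for x^0, x^1, ..., x^5.
That is 5 + 1 = 6 coefficients in total.

6


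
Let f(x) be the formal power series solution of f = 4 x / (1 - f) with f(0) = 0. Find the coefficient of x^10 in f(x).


Apply Lagrange inversion: f = 4 x * phi(f) with phi(t) = 1/(1 - t), so
[x^n] f = 4^n * (1/n) [t^(n-1)] phi(t)^n = 4^n * (1/n) [t^(n-1)] (1 - t)^(-n) = 4^n * (1/n) C(2n - 2, n - 1) = 4^n * C_{n-1}.
For n = 10: C_9 = C(18, 9) / 10 = 48620/10 = 4862.
With the 4^10 = 1048576 factor, the coefficient is 1048576 * 4862 = 5098176512.

5098176512


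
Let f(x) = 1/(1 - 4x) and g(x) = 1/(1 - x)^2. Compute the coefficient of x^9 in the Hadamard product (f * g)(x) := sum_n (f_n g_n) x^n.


f has coefficients f_k = 4^k. For g = 1/(1 - x)^2 the coefficient is g_k = C(k + 1, 1) = k + 1. The Hadamard coefficient is (f * g)_k = 4^k * (k + 1).
For k = 9: 4^9 * 10 = 262144 * 10 = 2621440.

2621440


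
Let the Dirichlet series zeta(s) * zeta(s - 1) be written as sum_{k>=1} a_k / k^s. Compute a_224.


Convolution gives a_k = sum_{d | k} d * 1 = sum_{d | k} d = sigma(k), the sum of positive divisors of k.
For k = 224, the divisors are 1, 2, 4, 7, 8, 14, 16, 28, 32, 56, 112, 224, so
sigma(224) = 1 + 2 + 4 + 7 + 8 + 14 + 16 + 28 + 32 + 56 + 112 + 224 = 504.

504


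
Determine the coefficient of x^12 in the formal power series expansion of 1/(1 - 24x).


The geometric series identity gives 1/(1 - c x) = sum_{k>=0} c^k x^k, so the coefficient of x^k is c^k.
Here c = 24 and k = 12.
Computing: 24^12 = 36520347436056576

36520347436056576


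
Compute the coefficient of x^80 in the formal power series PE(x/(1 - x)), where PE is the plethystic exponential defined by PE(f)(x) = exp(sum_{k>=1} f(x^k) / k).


For f(x) = x/(1 - x) we have
sum_{k>=1} f(x^k) / k = sum_{k>=1} (1/k) * x^k / (1 - x^k) = sum_{k, m >= 1} x^(k m) / k,
which after exponentiating simplifies to
PE(x/(1 - x)) = prod_{k>=1} 1 / (1 - x^k).
This is the generating function for the partition function p(n), so the coefficient of x^80 is p(80).
Computing p(80) by dynamic programming over parts 1, 2, ..., 80: p(80) = 15796476.

15796476


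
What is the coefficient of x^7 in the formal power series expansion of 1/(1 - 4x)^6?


The general identity 1/(1 - c x)^r = sum_{k>=0} c^k C(k + r - 1, r - 1) x^k follows by substituting y = c x into 1/(1 - y)^r = sum_{k>=0} C(k + r - 1, r - 1) y^k.
For c = 4, r = 6, k = 7:
4^7 * C(12, 5) = 16384 * 792 = 12976128.

12976128


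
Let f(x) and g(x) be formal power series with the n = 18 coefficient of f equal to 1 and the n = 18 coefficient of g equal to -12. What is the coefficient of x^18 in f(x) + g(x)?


Addition of formal power series is termwise.
The coefficient of x^18 in f + g = 1 + -12
= -11

-11


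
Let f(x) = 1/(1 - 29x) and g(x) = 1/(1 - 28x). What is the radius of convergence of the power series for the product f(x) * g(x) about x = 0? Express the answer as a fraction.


The radius of 1/(1 - 29x) is 1/29 (nearest singularity at x = 1/29), and the radius of 1/(1 - 28x) is 1/28.
The product f(x)*g(x) = 1/((1 - 29x)(1 - 28x)) has singularities at both 1/29 and 1/28, so its radius of convergence is the distance to the nearest one:
min(1/29, 1/28) = 1/29.

1/29


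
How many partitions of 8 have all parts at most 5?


Using the generating function (1-x)^(-1)(1-x^2)^(-1)...(1-x^5)^(-1),
the coefficient of x^8 counts these restricted partitions.
Result = 18

18


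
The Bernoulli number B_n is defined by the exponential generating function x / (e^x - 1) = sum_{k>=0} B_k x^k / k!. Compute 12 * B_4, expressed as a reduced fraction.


Bernoulli numbers can also be computed recursively via B_0 = 1 and sum_{j=0}^{m} C(m+1, j) B_j = 0 for m >= 1. Odd-index Bernoulli numbers vanish for k >= 3.
Computing B_4 = -1/30, so 12 * B_4 = 12 * -1/30 = -2/5.

-2/5


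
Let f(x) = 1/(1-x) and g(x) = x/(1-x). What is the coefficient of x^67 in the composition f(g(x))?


First simplify the composition: f(g(x)) = 1/(1 - x/(1-x)) = (1-x)/((1-x) - x) = (1-x)/(1-2x).
Now extract the coefficient. Write (1-x)/(1-2x) = 1/(1-2x) - x/(1-2x).
The coefficient of x^n in 1/(1-2x) is 2^n, and in x/(1-2x) is 2^(n-1) (for n >= 1).
So the coefficient of x^67 is 2^67 - 2^66 = 147573952589676412928 - 73786976294838206464 = 73786976294838206464.

73786976294838206464


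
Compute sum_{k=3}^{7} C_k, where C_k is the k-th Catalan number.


C_3 through C_7: 5, 14, 42, 132, 429
Sum = 5 + 14 + 42 + 132 + 429
= 622

622


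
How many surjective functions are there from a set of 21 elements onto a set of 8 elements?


By inclusion-exclusion on which target elements are missed, the number of surjections from an n-set onto a k-set is
surj(n, k) = sum_{j=0}^{k} (-1)^j C(k, j) (k - j)^n.
Equivalently surj(n, k) = k! * S(n, k), where S(n, k) is the Stirling number of the second kind.
For n = 21, k = 8:
S(21, 8) = 132511015347084, so
surj = 8! * 132511015347084 = 40320 * 132511015347084 = 5342844138794426880.

5342844138794426880


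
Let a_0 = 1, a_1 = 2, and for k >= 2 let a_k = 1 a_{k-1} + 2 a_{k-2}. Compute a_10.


Iterating the recurrence forward:
a_0 = 1
a_1 = 2
a_2 = 1*2 + 2*1 = 4
a_3 = 1*4 + 2*2 = 8
a_4 = 1*8 + 2*4 = 16
a_5 = 1*16 + 2*8 = 32
a_6 = 1*32 + 2*16 = 64
a_7 = 1*64 + 2*32 = 128
a_8 = 1*128 + 2*64 = 256
a_9 = 1*256 + 2*128 = 512
a_10 = 1*512 + 2*256 = 1024
So a_10 = 1024.

1024


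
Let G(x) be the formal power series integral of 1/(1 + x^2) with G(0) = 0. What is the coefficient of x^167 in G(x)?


1/(1 + x^2) = sum_{j>=0} (-1)^j x^(2j). Integrating termwise with G(0) = 0:
G(x) = sum_{j>=0} (-1)^j x^(2j+1) / (2j+1) = arctan(x).
Only odd powers are nonzero. For x^167 write 167 = 2*83 + 1, giving
(-1)^83 / 167 = -1/167 = -1/167.

-1/167


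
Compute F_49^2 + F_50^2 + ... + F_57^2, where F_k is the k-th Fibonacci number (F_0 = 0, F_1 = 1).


There is a standard identity sum_{k=0}^{N} F_k^2 = F_N * F_{N+1} (proved inductively from the telescoping relation F_k^2 = F_k F_{k+1} - F_{k-1} F_k). Then
sum_{k=49}^{57} F_k^2 = F_57 F_58 - F_48 F_49.
Computing: F_57 = 365435296162, F_58 = 591286729879, F_48 = 4807526976, F_49 = 7778742049.
Sum = 365435296162 * 591286729879 - 4807526976 * 7778742049 = 216039644737752946410574.

216039644737752946410574


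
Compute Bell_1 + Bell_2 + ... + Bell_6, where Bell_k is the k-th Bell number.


Recall Bell_k counts set partitions of a k-set (with Bell_0 = 1 by convention).
Bell_1 through Bell_6: 1, 2, 5, 15, 52, 203
Sum = 1 + 2 + 5 + 15 + 52 + 203 = 278.

278


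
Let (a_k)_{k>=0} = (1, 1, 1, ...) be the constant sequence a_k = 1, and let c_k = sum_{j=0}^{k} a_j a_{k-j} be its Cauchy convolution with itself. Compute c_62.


Since a_j = 1 for all j >= 0, the convolution sum becomes
c_k = sum_{j=0}^{k} 1 * 1 = 1 * (k + 1).
Equivalently, the generating function of (a_k) is 1/(1 - x) and its square is 1/(1 - x)^2 = sum_{k>=0} 1(k + 1) x^k.
For k = 62: 1 * 63 = 63.

63


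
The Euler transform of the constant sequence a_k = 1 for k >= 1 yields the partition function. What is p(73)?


The Euler transform converts the sequence a_k = 1 into the number of integer partitions.
Using the recurrence or dynamic programming:
p(73) = 6185689

6185689


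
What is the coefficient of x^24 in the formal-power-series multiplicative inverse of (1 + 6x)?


The inverse is 1/(1 + 6x). Apply the geometric identity 1/(1 - y) = sum_{k>=0} y^k with y = -6x:
1/(1 + 6x) = sum_{k>=0} (-6)^k x^k.
So the coefficient of x^24 is (-6)^24 = 4738381338321616896.

4738381338321616896


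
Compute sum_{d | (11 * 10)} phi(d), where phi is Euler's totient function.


First, 11 * 10 = 110. One classical identity is sum_{d | n} phi(d) = n (each k in [1, n] has a unique gcd with n, and among the k's with gcd(k, n) = n/d there are phi(d) of them). So the sum equals 110. We also verify directly:
Divisors of 110: 1, 2, 5, 10, 11, 22, 55, 110.
phi values: 1, 1, 4, 4, 10, 10, 40, 40.
Sum = 110.

110


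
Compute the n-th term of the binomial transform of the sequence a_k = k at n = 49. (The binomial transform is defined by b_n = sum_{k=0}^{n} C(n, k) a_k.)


With a_k = k, b_n = sum_{k=0}^{n} C(n, k) k. Using k * C(n, k) = n * C(n-1, k-1) gives b_n = n * sum_{k>=1} C(n-1, k-1) = n * 2^(n-1).
For n = 49: 49 * 2^48 = 49 * 281474976710656 = 13792273858822144.

13792273858822144


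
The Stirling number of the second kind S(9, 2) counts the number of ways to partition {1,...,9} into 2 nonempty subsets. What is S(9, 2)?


Using the explicit formula S(n,k) = (1/k!) sum_{j=0}^{k} (-1)^(k-j) C(k,j) j^n:
S(9, 2) = 255
Equivalently, S(n,k) is n! times the coefficient of x^n in the EGF (e^x - 1)^k / k!.

255


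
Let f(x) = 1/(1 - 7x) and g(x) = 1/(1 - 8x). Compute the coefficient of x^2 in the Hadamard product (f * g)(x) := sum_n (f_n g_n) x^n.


f has coefficients f_k = 7^k and g has coefficients g_k = 8^k, so the Hadamard product has coefficient (f*g)_k = 7^k * 8^k = 56^k.
For k = 2: 56^2 = 3136.

3136


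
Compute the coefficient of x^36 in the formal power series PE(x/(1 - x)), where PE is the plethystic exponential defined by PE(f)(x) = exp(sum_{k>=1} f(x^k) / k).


For f(x) = x/(1 - x) we have
sum_{k>=1} f(x^k) / k = sum_{k>=1} (1/k) * x^k / (1 - x^k) = sum_{k, m >= 1} x^(k m) / k,
which after exponentiating simplifies to
PE(x/(1 - x)) = prod_{k>=1} 1 / (1 - x^k).
This is the generating function for the partition function p(n), so the coefficient of x^36 is p(36).
Computing p(36) by dynamic programming over parts 1, 2, ..., 36: p(36) = 17977.

17977


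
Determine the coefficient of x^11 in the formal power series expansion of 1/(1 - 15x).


The geometric series identity gives 1/(1 - c x) = sum_{k>=0} c^k x^k, so the coefficient of x^k is c^k.
Here c = 15 and k = 11.
Computing: 15^11 = 8649755859375

8649755859375


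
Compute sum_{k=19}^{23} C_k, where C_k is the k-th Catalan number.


C_19 through C_23: 1767263190, 6564120420, 24466267020, 91482563640, 343059613650
Sum = 1767263190 + 6564120420 + 24466267020 + 91482563640 + 343059613650
= 467339827920

467339827920


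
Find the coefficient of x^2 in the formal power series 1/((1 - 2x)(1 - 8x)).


By partial fractions or Cauchy convolution:
The coefficient equals sum_{k=0}^{2} 2^k * 8^(2-k).
= 84

84


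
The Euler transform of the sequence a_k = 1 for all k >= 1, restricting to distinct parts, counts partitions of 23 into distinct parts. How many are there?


Partitions of 23 into distinct parts can be computed via generating function.
Product (1+x)(1+x^2)(1+x^3)...
The coefficient of x^23 = 104

104
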